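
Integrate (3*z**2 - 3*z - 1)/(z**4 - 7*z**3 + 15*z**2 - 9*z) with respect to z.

Factor the denominator: z*(z - 3)**2*(z - 1).
Partial-fraction decomposition: -1/(4*(z - 1)) + 5/(36*(z - 3)) + 17/(6*(z - 3)**2) + 1/(9*z).
Integrate each term; A/(z−a) gives A·log|z−a|; A/(z−a)² gives −A/(z−a).

log(z)/9 + 5*log(z - 3)/36 - log(z - 1)/4 - 17/(6*z - 18) + C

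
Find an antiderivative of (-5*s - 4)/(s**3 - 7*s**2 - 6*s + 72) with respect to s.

Factor the denominator: (s - 6)*(s - 4)*(s + 3).
Partial-fraction decomposition: 11/(63*(s + 3)) + 12/(7*(s - 4)) - 17/(9*(s - 6)).
Integrate each term: A/(s−a) contributes A·log|s−a|.

-17*log(s - 6)/9 + 12*log(s - 4)/7 + 11*log(s + 3)/63 + C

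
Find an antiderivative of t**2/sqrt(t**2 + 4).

Substitute t = 2·tan(θ), so dt = 2·sec(θ)^2 dθ and the radical becomes sqrt(t**2 + 4) = 2·sec(θ) by the Pythagorean identity.
Integrate the resulting trig expression in θ, then back-substitute tan(θ) = t/2, sec(θ) = sqrt(t**2 + 4)/2 (absorbing any constant into C).

t*sqrt(t**2 + 4)/2 - 2*log(t + sqrt(t**2 + 4)) + C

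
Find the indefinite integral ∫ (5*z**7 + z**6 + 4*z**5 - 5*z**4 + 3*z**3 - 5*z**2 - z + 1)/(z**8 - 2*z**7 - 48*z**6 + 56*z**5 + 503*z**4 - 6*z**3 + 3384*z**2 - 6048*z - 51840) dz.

1471423*log(z - 6)/178200 - 570152371*log(z - 4)/105840000 + 11705*log(z + 3)/15876 - 83467*log(z + 4)/16000 + 7669*log(z + 5)/1188 + 5191*log(z**2 + 9)/67500 + 293*atan(z/3)/5625 + 29647/(8400*z - 33600) + C

Factor the denominator: (z - 6)*(z - 4)**2*(z + 3)*(z + 4)*(z + 5)*(z**2 + 9).
Partial-fraction decomposition: (5191*z + 5274)/(33750*(z**2 + 9)) + 7669/(1188*(z + 5)) - 83467/(16000*(z + 4)) + 11705/(15876*(z + 3)) - 570152371/(105840000*(z - 4)) - 29647/(8400*(z - 4)**2) + 1471423/(178200*(z - 6)).
Integrate each term; A/(z−a) gives A·log|z−a|; the (Bz+D)/(z²+p²) term gives a log and an atan.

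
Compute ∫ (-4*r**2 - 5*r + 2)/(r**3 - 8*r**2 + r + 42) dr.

-229*log(r - 7)/36 + 49*log(r - 3)/20 - 4*log(r + 2)/45 + C

Factor the denominator: (r - 7)*(r - 3)*(r + 2).
Partial-fraction decomposition: -4/(45*(r + 2)) + 49/(20*(r - 3)) - 229/(36*(r - 7)).
Integrate each term: A/(r−a) contributes A·log|r−a|.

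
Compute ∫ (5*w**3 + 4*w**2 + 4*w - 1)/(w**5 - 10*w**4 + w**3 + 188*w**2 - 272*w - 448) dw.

323*log(w - 7)/132 - 11173*log(w - 4)/4800 + log(w + 1)/100 - 91*log(w + 4)/704 + 133/(40*w - 160) + C

Factor the denominator: (w - 7)*(w - 4)**2*(w + 1)*(w + 4).
Partial-fraction decomposition: -91/(704*(w + 4)) + 1/(100*(w + 1)) - 11173/(4800*(w - 4)) - 133/(40*(w - 4)**2) + 323/(132*(w - 7)).
Integrate each term; A/(w−a) gives A·log|w−a|; A/(w−a)² gives −A/(w−a).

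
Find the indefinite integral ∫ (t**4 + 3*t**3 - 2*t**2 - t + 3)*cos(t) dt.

Use integration by parts with u = t**4 + 3*t**3 - 2*t**2 - t + 3, dv = cos(t) dt, so v = sin(t).
Apply parts 4 times (tabular method): alternate signs, differentiate u down to 0, integrate dv up.

t**4*sin(t) + 3*t**3*sin(t) + 4*t**3*cos(t) - 14*t**2*sin(t) + 9*t**2*cos(t) - 19*t*sin(t) - 28*t*cos(t) + 31*sin(t) - 19*cos(t) + C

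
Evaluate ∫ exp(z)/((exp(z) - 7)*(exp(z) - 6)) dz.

Let u = e^z, du = e^z dz.
The integral becomes ∫ du/((u-6)(u-7)); decompose into partial fractions.

log(exp(z) - 7) - log(exp(z) - 6) + C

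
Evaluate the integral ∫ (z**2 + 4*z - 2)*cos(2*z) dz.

Use integration by parts with u = z**2 + 4*z - 2, dv = cos(2*z) dz, so v = sin(2*z)/2.
Apply parts 2 times (tabular method): alternate signs, differentiate u down to 0, integrate dv up.

z**2*sin(2*z)/2 + 2*z*sin(2*z) + z*cos(2*z)/2 - 5*sin(2*z)/4 + cos(2*z) + C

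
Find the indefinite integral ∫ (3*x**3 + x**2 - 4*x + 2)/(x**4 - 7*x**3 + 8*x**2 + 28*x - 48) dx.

97*log(x - 4)/6 - 16*log(x - 3) + 11*log(x - 2)/4 + log(x + 2)/12 + C

Factor the denominator: (x - 4)*(x - 3)*(x - 2)*(x + 2).
Partial-fraction decomposition: 1/(12*(x + 2)) + 11/(4*(x - 2)) - 16/(x - 3) + 97/(6*(x - 4)).
Integrate each term: A/(x−a) contributes A·log|x−a|.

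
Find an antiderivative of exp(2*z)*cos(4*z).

exp(2*z)*sin(4*z)/5 + exp(2*z)*cos(4*z)/10 + C

Let I denote the integral. Integrate by parts with u = cos(4*z), dv = exp(2*z) dz, so v = exp(2*z)/2: I = exp(2*z)*cos(4*z)/2 + 2·∫ exp(2*z)*sin(4*z) dz.
Apply parts again with u = sin(4*z), dv = exp(2*z) dz: ∫ exp(2*z)*sin(4*z) dz = exp(2*z)*sin(4*z)/2 − 2·I. Substituting back brings back I: I = exp(2*z)*sin(4*z) + exp(2*z)*cos(4*z)/2 − 4·I.
Solving for I: (1 + 4)·I equals the remaining terms, so I = (1/5)·(exp(2*z)*sin(4*z) + exp(2*z)*cos(4*z)/2).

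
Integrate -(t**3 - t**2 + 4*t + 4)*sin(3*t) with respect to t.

Use integration by parts with u = t**3 - t**2 + 4*t + 4, dv = -sin(3*t) dt, so v = cos(3*t)/3.
Apply parts 3 times (tabular method): alternate signs, differentiate u down to 0, integrate dv up.

t**3*cos(3*t)/3 - t**2*sin(3*t)/3 - t**2*cos(3*t)/3 + 2*t*sin(3*t)/9 + 10*t*cos(3*t)/9 - 10*sin(3*t)/27 + 38*cos(3*t)/27 + C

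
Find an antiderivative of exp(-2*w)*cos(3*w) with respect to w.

3*exp(-2*w)*sin(3*w)/13 - 2*exp(-2*w)*cos(3*w)/13 + C

Let I denote the integral. Integrate by parts with u = cos(3*w), dv = exp(-2*w) dw, so v = -exp(-2*w)/2: I = -exp(-2*w)*cos(3*w)/2 − (3/2)·∫ exp(-2*w)*sin(3*w) dw.
Apply parts again with u = sin(3*w), dv = exp(-2*w) dw: ∫ exp(-2*w)*sin(3*w) dw = -exp(-2*w)*sin(3*w)/2 + (3/2)·I. Substituting back brings back I: I = 3*exp(-2*w)*sin(3*w)/4 - exp(-2*w)*cos(3*w)/2 − (9/4)·I.
Solving for I: (1 + 9/4)·I equals the remaining terms, so I = (4/13)·(3*exp(-2*w)*sin(3*w)/4 - exp(-2*w)*cos(3*w)/2).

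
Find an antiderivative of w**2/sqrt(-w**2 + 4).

Substitute w = 2·sin(θ), so dw = 2·cos(θ) dθ and the radical becomes sqrt(-w**2 + 4) = 2·cos(θ) by the Pythagorean identity.
Integrate the resulting trig expression in θ, then back-substitute θ = asin(w/2), sin(θ) = w/2, cos(θ) = sqrt(-w**2 + 4)/2 (absorbing any constant into C).

-w*sqrt(-w**2 + 4)/2 + 2*asin(w/2) + C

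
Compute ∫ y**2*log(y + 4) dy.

y**3*log(y + 4)/3 - y**3/9 + 2*y**2/3 - 16*y/3 + 64*log(y + 4)/3 + C

Use integration by parts with u = log(y + 4), dv = y**2 dy.
Then du = 1/(y + 4) dy and v = y**3/3.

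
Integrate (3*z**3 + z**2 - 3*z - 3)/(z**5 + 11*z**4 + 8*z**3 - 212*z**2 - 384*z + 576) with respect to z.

Factor the denominator: (z - 4)*(z - 1)*(z + 4)*(z + 6)**2.
Partial-fraction decomposition: 4707/(4900*(z + 6)) + 597/(140*(z + 6)**2) - 167/(160*(z + 4)) + 2/(735*(z - 1)) + 193/(2400*(z - 4)).
Integrate each term; A/(z−a) gives A·log|z−a|; A/(z−a)² gives −A/(z−a).

193*log(z - 4)/2400 + 2*log(z - 1)/735 - 167*log(z + 4)/160 + 4707*log(z + 6)/4900 - 597/(140*z + 840) + C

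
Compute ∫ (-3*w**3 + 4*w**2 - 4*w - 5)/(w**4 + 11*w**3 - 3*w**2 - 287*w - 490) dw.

-25*log(w - 5)/84 - 43*log(w + 2)/175 - 737*log(w + 7)/300 - 104/(5*w + 35) + C

Factor the denominator: (w - 5)*(w + 2)*(w + 7)**2.
Partial-fraction decomposition: -737/(300*(w + 7)) + 104/(5*(w + 7)**2) - 43/(175*(w + 2)) - 25/(84*(w - 5)).
Integrate each term; A/(w−a) gives A·log|w−a|; A/(w−a)² gives −A/(w−a).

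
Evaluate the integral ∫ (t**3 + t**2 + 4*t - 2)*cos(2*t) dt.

t**3*sin(2*t)/2 + t**2*sin(2*t)/2 + 3*t**2*cos(2*t)/4 + 5*t*sin(2*t)/4 + t*cos(2*t)/2 - 5*sin(2*t)/4 + 5*cos(2*t)/8 + C

Use integration by parts with u = t**3 + t**2 + 4*t - 2, dv = cos(2*t) dt, so v = sin(2*t)/2.
Apply parts 3 times (tabular method): alternate signs, differentiate u down to 0, integrate dv up.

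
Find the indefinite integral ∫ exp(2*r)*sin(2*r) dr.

exp(2*r)*sin(2*r)/4 - exp(2*r)*cos(2*r)/4 + C

Let I denote the integral. Integrate by parts with u = sin(2*r), dv = exp(2*r) dr, so v = exp(2*r)/2: I = exp(2*r)*sin(2*r)/2 − ∫ exp(2*r)*cos(2*r) dr.
Apply parts again with u = cos(2*r), dv = exp(2*r) dr: ∫ exp(2*r)*cos(2*r) dr = exp(2*r)*cos(2*r)/2 + I. Substituting back brings back I: I = exp(2*r)*sin(2*r)/2 - exp(2*r)*cos(2*r)/2 − I.
Solving for I: (1 + 1)·I equals the remaining terms, so I = (1/2)·(exp(2*r)*sin(2*r)/2 - exp(2*r)*cos(2*r)/2).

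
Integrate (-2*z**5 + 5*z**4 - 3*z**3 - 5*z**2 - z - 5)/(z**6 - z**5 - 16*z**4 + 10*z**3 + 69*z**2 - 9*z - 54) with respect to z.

-1703*log(z - 3)/2880 - 11*log(z - 1)/96 - log(z + 1)/64 + 29*log(z + 2)/15 - 925*log(z + 3)/288 + 43/(48*z - 144) + C

Factor the denominator: (z - 3)**2*(z - 1)*(z + 1)*(z + 2)*(z + 3).
Partial-fraction decomposition: -925/(288*(z + 3)) + 29/(15*(z + 2)) - 1/(64*(z + 1)) - 11/(96*(z - 1)) - 1703/(2880*(z - 3)) - 43/(48*(z - 3)**2).
Integrate each term; A/(z−a) gives A·log|z−a|; A/(z−a)² gives −A/(z−a).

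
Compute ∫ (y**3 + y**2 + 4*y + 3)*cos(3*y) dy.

y**3*sin(3*y)/3 + y**2*sin(3*y)/3 + y**2*cos(3*y)/3 + 10*y*sin(3*y)/9 + 2*y*cos(3*y)/9 + 25*sin(3*y)/27 + 10*cos(3*y)/27 + C

Use integration by parts with u = y**3 + y**2 + 4*y + 3, dv = cos(3*y) dy, so v = sin(3*y)/3.
Apply parts 3 times (tabular method): alternate signs, differentiate u down to 0, integrate dv up.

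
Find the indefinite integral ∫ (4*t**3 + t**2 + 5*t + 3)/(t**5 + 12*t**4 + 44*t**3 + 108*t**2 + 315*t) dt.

log(t)/105 + 497*log(t + 5)/340 - 1355*log(t + 7)/812 + 146*log(t**2 + 9)/1479 - 367*atan(t/3)/2958 + C

Factor the denominator: t*(t + 5)*(t + 7)*(t**2 + 9).
Partial-fraction decomposition: (584*t - 1101)/(2958*(t**2 + 9)) - 1355/(812*(t + 7)) + 497/(340*(t + 5)) + 1/(105*t).
Integrate each term; A/(t−a) gives A·log|t−a|; the (Bt+D)/(t²+p²) term gives a log and an atan.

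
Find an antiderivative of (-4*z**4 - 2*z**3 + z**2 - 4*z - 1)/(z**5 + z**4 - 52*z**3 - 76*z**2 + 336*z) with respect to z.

Factor the denominator: z*(z - 7)*(z - 2)*(z + 4)*(z + 6).
Partial-fraction decomposition: -361/(96*(z + 6)) + 865/(528*(z + 4)) + 17/(96*(z - 2)) - 158/(77*(z - 7)) - 1/(336*z).
Integrate each term: A/(z−a) contributes A·log|z−a|.

-log(z)/336 - 158*log(z - 7)/77 + 17*log(z - 2)/96 + 865*log(z + 4)/528 - 361*log(z + 6)/96 + C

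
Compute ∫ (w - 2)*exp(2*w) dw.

Use integration by parts with u = w - 2, dv = exp(2*w) dw, so v = exp(2*w)/2.
Apply parts 1 times (tabular method): alternate signs, differentiate u down to 0, integrate dv up.

(2*w - 5)*exp(2*w)/4 + C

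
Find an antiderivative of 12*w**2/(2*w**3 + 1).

2*log(2*w**3 + 1) + C

Let u = 2*w**3 + 1, so du = (6*w**2) dw.
Rewriting, the integral becomes 2·∫ 1/u du = 2·log(u).
Substituting back, u = 2*w**3 + 1.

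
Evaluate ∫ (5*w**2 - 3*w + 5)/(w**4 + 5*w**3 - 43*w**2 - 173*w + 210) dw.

167*log(w - 6)/715 - 7*log(w - 1)/240 + 145*log(w + 5)/132 - 271*log(w + 7)/208 + C

Factor the denominator: (w - 6)*(w - 1)*(w + 5)*(w + 7).
Partial-fraction decomposition: -271/(208*(w + 7)) + 145/(132*(w + 5)) - 7/(240*(w - 1)) + 167/(715*(w - 6)).
Integrate each term: A/(w−a) contributes A·log|w−a|.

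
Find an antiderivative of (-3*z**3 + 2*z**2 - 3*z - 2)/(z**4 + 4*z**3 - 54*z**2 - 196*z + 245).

-53*log(z - 7)/56 + log(z - 1)/48 + 73*log(z + 5)/24 - 573*log(z + 7)/112 + C

Factor the denominator: (z - 7)*(z - 1)*(z + 5)*(z + 7).
Partial-fraction decomposition: -573/(112*(z + 7)) + 73/(24*(z + 5)) + 1/(48*(z - 1)) - 53/(56*(z - 7)).
Integrate each term: A/(z−a) contributes A·log|z−a|.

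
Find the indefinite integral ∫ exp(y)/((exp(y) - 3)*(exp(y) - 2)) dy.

Let u = e^y, du = e^y dy.
The integral becomes ∫ du/((u-3)(u-2)); decompose into partial fractions.

log(exp(y) - 3) - log(exp(y) - 2) + C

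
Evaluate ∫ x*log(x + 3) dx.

x**2*log(x + 3)/2 - x**2/4 + 3*x/2 - 9*log(x + 3)/2 + C

Use integration by parts with u = log(x + 3), dv = x dx.
Then du = 1/(x + 3) dx and v = x**2/2.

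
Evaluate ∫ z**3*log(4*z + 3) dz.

z**4*log(4*z + 3)/4 - z**4/16 + z**3/16 - 9*z**2/128 + 27*z/256 - 81*log(4*z + 3)/1024 + C

Use integration by parts with u = log(4*z + 3), dv = z**3 dz.
Then du = 4/(4*z + 3) dz and v = z**4/4.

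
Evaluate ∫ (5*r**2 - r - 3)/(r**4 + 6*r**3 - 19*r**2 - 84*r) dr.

log(r)/28 + 73*log(r - 4)/308 + 15*log(r + 3)/28 - 249*log(r + 7)/308 + C

Factor the denominator: r*(r - 4)*(r + 3)*(r + 7).
Partial-fraction decomposition: -249/(308*(r + 7)) + 15/(28*(r + 3)) + 73/(308*(r - 4)) + 1/(28*r).
Integrate each term: A/(r−a) contributes A·log|r−a|.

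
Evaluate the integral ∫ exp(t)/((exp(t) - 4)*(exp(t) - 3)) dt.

Let u = e^t, du = e^t dt.
The integral becomes ∫ du/((u-3)(u-4)); decompose into partial fractions.

log(exp(t) - 4) - log(exp(t) - 3) + C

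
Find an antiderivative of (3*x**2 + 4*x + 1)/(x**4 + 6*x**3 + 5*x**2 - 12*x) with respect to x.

-log(x)/12 + 2*log(x - 1)/5 + 4*log(x + 3)/3 - 33*log(x + 4)/20 + C

Factor the denominator: x*(x - 1)*(x + 3)*(x + 4).
Partial-fraction decomposition: -33/(20*(x + 4)) + 4/(3*(x + 3)) + 2/(5*(x - 1)) - 1/(12*x).
Integrate each term: A/(x−a) contributes A·log|x−a|.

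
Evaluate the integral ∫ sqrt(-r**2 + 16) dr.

r*sqrt(-r**2 + 16)/2 + 8*asin(r/4) + C

Substitute r = 4·sin(θ), so dr = 4·cos(θ) dθ and the radical becomes sqrt(-r**2 + 16) = 4·cos(θ) by the Pythagorean identity.
Integrate the resulting trig expression in θ, then back-substitute θ = asin(r/4), sin(θ) = r/4, cos(θ) = sqrt(-r**2 + 16)/4 (absorbing any constant into C).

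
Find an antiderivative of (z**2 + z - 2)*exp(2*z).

(z**2 - 2)*exp(2*z)/2 + C

Use integration by parts with u = z**2 + z - 2, dv = exp(2*z) dz, so v = exp(2*z)/2.
Apply parts 2 times (tabular method): alternate signs, differentiate u down to 0, integrate dv up.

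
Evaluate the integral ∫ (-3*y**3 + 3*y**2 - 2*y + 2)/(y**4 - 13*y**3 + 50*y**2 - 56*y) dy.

Factor the denominator: y*(y - 7)*(y - 4)*(y - 2).
Partial-fraction decomposition: -7/(10*(y - 2)) + 25/(4*(y - 4)) - 298/(35*(y - 7)) - 1/(28*y).
Integrate each term: A/(y−a) contributes A·log|y−a|.

-log(y)/28 - 298*log(y - 7)/35 + 25*log(y - 4)/4 - 7*log(y - 2)/10 + C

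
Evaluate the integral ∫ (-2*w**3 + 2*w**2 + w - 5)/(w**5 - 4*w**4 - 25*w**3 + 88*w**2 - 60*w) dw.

Factor the denominator: w*(w - 6)*(w - 2)*(w - 1)*(w + 5).
Partial-fraction decomposition: 29/(231*(w + 5)) - 2/(15*(w - 1)) + 11/(56*(w - 2)) - 359/(1320*(w - 6)) + 1/(12*w).
Integrate each term: A/(w−a) contributes A·log|w−a|.

log(w)/12 - 359*log(w - 6)/1320 + 11*log(w - 2)/56 - 2*log(w - 1)/15 + 29*log(w + 5)/231 + C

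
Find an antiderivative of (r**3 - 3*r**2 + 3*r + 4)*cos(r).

r**3*sin(r) - 3*r**2*sin(r) + 3*r**2*cos(r) - 3*r*sin(r) - 6*r*cos(r) + 10*sin(r) - 3*cos(r) + C

Use integration by parts with u = r**3 - 3*r**2 + 3*r + 4, dv = cos(r) dr, so v = sin(r).
Apply parts 3 times (tabular method): alternate signs, differentiate u down to 0, integrate dv up.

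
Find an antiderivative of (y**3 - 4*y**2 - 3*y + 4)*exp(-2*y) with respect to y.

(-4*y**3 + 10*y**2 + 22*y - 5)*exp(-2*y)/8 + C

Use integration by parts with u = y**3 - 4*y**2 - 3*y + 4, dv = exp(-2*y) dy, so v = -exp(-2*y)/2.
Apply parts 3 times (tabular method): alternate signs, differentiate u down to 0, integrate dv up.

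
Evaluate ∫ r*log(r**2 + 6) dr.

r**2*log(r**2 + 6)/2 - r**2/2 + 3*log(r**2 + 6) + C

Let u = r**2 + 6, so du = (2*r) dr.
The integral becomes (1/2)·∫ log(u) du; integrate by parts with u′=log(u), dv′=du.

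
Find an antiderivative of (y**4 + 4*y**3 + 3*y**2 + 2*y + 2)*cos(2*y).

y**4*sin(2*y)/2 + 2*y**3*sin(2*y) + y**3*cos(2*y) + 3*y**2*cos(2*y) - 2*y*sin(2*y) + sin(2*y) - cos(2*y) + C

Use integration by parts with u = y**4 + 4*y**3 + 3*y**2 + 2*y + 2, dv = cos(2*y) dy, so v = sin(2*y)/2.
Apply parts 4 times (tabular method): alternate signs, differentiate u down to 0, integrate dv up.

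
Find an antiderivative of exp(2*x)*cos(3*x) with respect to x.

3*exp(2*x)*sin(3*x)/13 + 2*exp(2*x)*cos(3*x)/13 + C

Let I denote the integral. Integrate by parts with u = cos(3*x), dv = exp(2*x) dx, so v = exp(2*x)/2: I = exp(2*x)*cos(3*x)/2 + (3/2)·∫ exp(2*x)*sin(3*x) dx.
Apply parts again with u = sin(3*x), dv = exp(2*x) dx: ∫ exp(2*x)*sin(3*x) dx = exp(2*x)*sin(3*x)/2 − (3/2)·I. Substituting back brings back I: I = 3*exp(2*x)*sin(3*x)/4 + exp(2*x)*cos(3*x)/2 − (9/4)·I.
Solving for I: (1 + 9/4)·I equals the remaining terms, so I = (4/13)·(3*exp(2*x)*sin(3*x)/4 + exp(2*x)*cos(3*x)/2).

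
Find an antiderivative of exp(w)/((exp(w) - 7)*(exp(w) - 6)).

Let u = e^w, du = e^w dw.
The integral becomes ∫ du/((u-7)(u-6)); decompose into partial fractions.

log(exp(w) - 7) - log(exp(w) - 6) + C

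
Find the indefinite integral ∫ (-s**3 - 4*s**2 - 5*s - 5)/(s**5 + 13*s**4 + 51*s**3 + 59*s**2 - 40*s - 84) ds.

Factor the denominator: (s - 1)*(s + 2)**2*(s + 3)*(s + 7).
Partial-fraction decomposition: 177/(800*(s + 7)) - 1/(16*(s + 3)) - 8/(75*(s + 2)) + 1/(5*(s + 2)**2) - 5/(96*(s - 1)).
Integrate each term; A/(s−a) gives A·log|s−a|; A/(s−a)² gives −A/(s−a).

-5*log(s - 1)/96 - 8*log(s + 2)/75 - log(s + 3)/16 + 177*log(s + 7)/800 - 1/(5*s + 10) + C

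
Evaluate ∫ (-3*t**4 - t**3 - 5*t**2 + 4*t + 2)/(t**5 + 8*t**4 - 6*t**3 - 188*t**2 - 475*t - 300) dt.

-701*log(t - 5)/1440 + log(t + 1)/16 - 271*log(t + 3)/32 + 266*log(t + 4)/9 - 1893*log(t + 5)/80 + C

Factor the denominator: (t - 5)*(t + 1)*(t + 3)*(t + 4)*(t + 5).
Partial-fraction decomposition: -1893/(80*(t + 5)) + 266/(9*(t + 4)) - 271/(32*(t + 3)) + 1/(16*(t + 1)) - 701/(1440*(t - 5)).
Integrate each term: A/(t−a) contributes A·log|t−a|.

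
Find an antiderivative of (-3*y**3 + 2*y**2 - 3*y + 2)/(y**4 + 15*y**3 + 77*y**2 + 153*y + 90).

Factor the denominator: (y + 1)*(y + 3)*(y + 5)*(y + 6).
Partial-fraction decomposition: -148/(3*(y + 6)) + 221/(4*(y + 5)) - 55/(6*(y + 3)) + 1/(4*(y + 1)).
Integrate each term: A/(y−a) contributes A·log|y−a|.

log(y + 1)/4 - 55*log(y + 3)/6 + 221*log(y + 5)/4 - 148*log(y + 6)/3 + C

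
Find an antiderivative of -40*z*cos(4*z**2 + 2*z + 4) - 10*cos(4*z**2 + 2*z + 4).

-5*sin(4*z**2 + 2*z + 4) + C

Let u = 4*z**2 + 2*z + 4, so du = (8*z + 2) dz.
Rewriting, the integral becomes -5·∫ cos(u) du = -5·sin(u).
Substituting back, u = 4*z**2 + 2*z + 4.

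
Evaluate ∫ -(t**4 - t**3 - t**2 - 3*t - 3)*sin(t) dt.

t**4*cos(t) - 4*t**3*sin(t) - t**3*cos(t) + 3*t**2*sin(t) - 13*t**2*cos(t) + 26*t*sin(t) + 3*t*cos(t) - 3*sin(t) + 23*cos(t) + C

Use integration by parts with u = t**4 - t**3 - t**2 - 3*t - 3, dv = -sin(t) dt, so v = cos(t).
Apply parts 4 times (tabular method): alternate signs, differentiate u down to 0, integrate dv up.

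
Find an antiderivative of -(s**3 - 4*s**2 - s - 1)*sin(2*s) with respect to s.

Use integration by parts with u = s**3 - 4*s**2 - s - 1, dv = -sin(2*s) ds, so v = cos(2*s)/2.
Apply parts 3 times (tabular method): alternate signs, differentiate u down to 0, integrate dv up.

s**3*cos(2*s)/2 - 3*s**2*sin(2*s)/4 - 2*s**2*cos(2*s) + 2*s*sin(2*s) - 5*s*cos(2*s)/4 + 5*sin(2*s)/8 + cos(2*s)/2 + C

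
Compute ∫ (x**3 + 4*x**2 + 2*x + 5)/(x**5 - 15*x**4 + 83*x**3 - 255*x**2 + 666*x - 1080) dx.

377*log(x - 6)/90 - 120*log(x - 5)/17 + 141*log(x - 4)/50 + 191*log(x**2 + 9)/7650 - 152*atan(x/3)/3825 + C

Factor the denominator: (x - 6)*(x - 5)*(x - 4)*(x**2 + 9).
Partial-fraction decomposition: (191*x - 456)/(3825*(x**2 + 9)) + 141/(50*(x - 4)) - 120/(17*(x - 5)) + 377/(90*(x - 6)).
Integrate each term; A/(x−a) gives A·log|x−a|; the (Bx+D)/(x²+p²) term gives a log and an atan.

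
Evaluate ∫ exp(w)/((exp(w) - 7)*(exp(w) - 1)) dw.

log(exp(w) - 7)/6 - log(exp(w) - 1)/6 + C

Let u = e^w, du = e^w dw.
The integral becomes ∫ du/((u-7)(u-1)); decompose into partial fractions.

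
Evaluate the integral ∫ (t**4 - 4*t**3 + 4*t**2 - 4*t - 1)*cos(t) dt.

t**4*sin(t) - 4*t**3*sin(t) + 4*t**3*cos(t) - 8*t**2*sin(t) - 12*t**2*cos(t) + 20*t*sin(t) - 16*t*cos(t) + 15*sin(t) + 20*cos(t) + C

Use integration by parts with u = t**4 - 4*t**3 + 4*t**2 - 4*t - 1, dv = cos(t) dt, so v = sin(t).
Apply parts 4 times (tabular method): alternate signs, differentiate u down to 0, integrate dv up.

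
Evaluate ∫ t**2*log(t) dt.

Use integration by parts with u = log(t), dv = t**2 dt.
Then du = 1/t dt and v = t**3/3.

t**3*log(t)/3 - t**3/9 + C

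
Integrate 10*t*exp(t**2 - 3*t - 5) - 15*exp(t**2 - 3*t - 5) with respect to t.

Let u = t**2 - 3*t - 5, so du = (2*t - 3) dt.
Rewriting, the integral becomes 5·∫ e^u du = 5·e^u.
Substituting back, u = t**2 - 3*t - 5.

5*exp(t**2 - 3*t - 5) + C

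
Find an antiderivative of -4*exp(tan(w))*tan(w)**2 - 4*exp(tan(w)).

Let u = tan(w), so du = (tan(w)**2 + 1) dw.
Rewriting, the integral becomes -4·∫ e^u du = -4·e^u.
Substituting back, u = tan(w).

-4*exp(tan(w)) + C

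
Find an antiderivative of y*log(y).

Use integration by parts with u = log(y), dv = y dy.
Then du = 1/y dy and v = y**2/2.

y**2*log(y)/2 - y**2/4 + C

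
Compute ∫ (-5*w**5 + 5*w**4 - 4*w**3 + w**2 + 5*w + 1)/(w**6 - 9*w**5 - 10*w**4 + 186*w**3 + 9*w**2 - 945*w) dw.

-log(w)/945 - 73317*log(w - 7)/5600 + 12949*log(w - 5)/1280 - 893*log(w - 3)/864 - 56993*log(w + 3)/57600 - 1723/(1440*w + 4320) + C

Factor the denominator: w*(w - 7)*(w - 5)*(w - 3)*(w + 3)**2.
Partial-fraction decomposition: -56993/(57600*(w + 3)) + 1723/(1440*(w + 3)**2) - 893/(864*(w - 3)) + 12949/(1280*(w - 5)) - 73317/(5600*(w - 7)) - 1/(945*w).
Integrate each term; A/(w−a) gives A·log|w−a|; A/(w−a)² gives −A/(w−a).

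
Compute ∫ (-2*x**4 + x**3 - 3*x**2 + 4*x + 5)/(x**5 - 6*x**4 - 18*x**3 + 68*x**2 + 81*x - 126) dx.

-4573*log(x - 7)/2160 + 29*log(x - 3)/48 + 5*log(x - 1)/144 + 11*log(x + 2)/27 - 223*log(x + 3)/240 + C

Factor the denominator: (x - 7)*(x - 3)*(x - 1)*(x + 2)*(x + 3).
Partial-fraction decomposition: -223/(240*(x + 3)) + 11/(27*(x + 2)) + 5/(144*(x - 1)) + 29/(48*(x - 3)) - 4573/(2160*(x - 7)).
Integrate each term: A/(x−a) contributes A·log|x−a|.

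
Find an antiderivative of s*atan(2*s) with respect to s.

Use integration by parts with u = arctan(2*s), dv = s ds.
Then du = 2/(4*s**2 + 1) ds.

s**2*atan(2*s)/2 - s/4 + atan(2*s)/8 + C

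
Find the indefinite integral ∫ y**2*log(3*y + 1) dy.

Use integration by parts with u = log(3*y + 1), dv = y**2 dy.
Then du = 3/(3*y + 1) dy and v = y**3/3.

y**3*log(3*y + 1)/3 - y**3/9 + y**2/18 - y/27 + log(3*y + 1)/81 + C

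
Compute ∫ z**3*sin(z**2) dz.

-z**2*cos(z**2)/2 + sin(z**2)/2 + C

Let u = z², du = 2z dz; rewrite as (1/2)∫ u^1·sin(1u) du.
Now integrate by parts 1 time.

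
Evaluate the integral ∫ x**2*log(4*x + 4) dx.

x**3*log(4*x + 4)/3 - x**3/9 + x**2/6 - x/3 + log(x + 1)/3 + C

Use integration by parts with u = log(4*x + 4), dv = x**2 dx.
Then du = 4/(4*x + 4) dx and v = x**3/3.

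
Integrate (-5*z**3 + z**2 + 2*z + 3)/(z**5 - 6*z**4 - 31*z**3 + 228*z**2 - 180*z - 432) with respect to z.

-49*log(z - 6)/24 + 293*log(z - 4)/100 - 13*log(z - 3)/12 - log(z + 1)/100 + 41*log(z + 6)/200 + C

Factor the denominator: (z - 6)*(z - 4)*(z - 3)*(z + 1)*(z + 6).
Partial-fraction decomposition: 41/(200*(z + 6)) - 1/(100*(z + 1)) - 13/(12*(z - 3)) + 293/(100*(z - 4)) - 49/(24*(z - 6)).
Integrate each term: A/(z−a) contributes A·log|z−a|.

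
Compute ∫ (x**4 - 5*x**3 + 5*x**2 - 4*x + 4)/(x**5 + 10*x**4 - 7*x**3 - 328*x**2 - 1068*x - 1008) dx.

47*log(x - 6)/1170 - 11*log(x + 2)/10 + 277*log(x + 3)/36 - 169*log(x + 4)/15 + 4393*log(x + 7)/780 + C

Factor the denominator: (x - 6)*(x + 2)*(x + 3)*(x + 4)*(x + 7).
Partial-fraction decomposition: 4393/(780*(x + 7)) - 169/(15*(x + 4)) + 277/(36*(x + 3)) - 11/(10*(x + 2)) + 47/(1170*(x - 6)).
Integrate each term: A/(x−a) contributes A·log|x−a|.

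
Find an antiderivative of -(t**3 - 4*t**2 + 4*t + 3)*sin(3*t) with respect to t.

Use integration by parts with u = t**3 - 4*t**2 + 4*t + 3, dv = -sin(3*t) dt, so v = cos(3*t)/3.
Apply parts 3 times (tabular method): alternate signs, differentiate u down to 0, integrate dv up.

t**3*cos(3*t)/3 - t**2*sin(3*t)/3 - 4*t**2*cos(3*t)/3 + 8*t*sin(3*t)/9 + 10*t*cos(3*t)/9 - 10*sin(3*t)/27 + 35*cos(3*t)/27 + C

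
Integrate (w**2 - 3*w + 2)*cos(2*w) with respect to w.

Use integration by parts with u = w**2 - 3*w + 2, dv = cos(2*w) dw, so v = sin(2*w)/2.
Apply parts 2 times (tabular method): alternate signs, differentiate u down to 0, integrate dv up.

w**2*sin(2*w)/2 - 3*w*sin(2*w)/2 + w*cos(2*w)/2 + 3*sin(2*w)/4 - 3*cos(2*w)/4 + C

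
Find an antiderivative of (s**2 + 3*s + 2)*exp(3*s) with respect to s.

(9*s**2 + 21*s + 11)*exp(3*s)/27 + C

Use integration by parts with u = s**2 + 3*s + 2, dv = exp(3*s) ds, so v = exp(3*s)/3.
Apply parts 2 times (tabular method): alternate signs, differentiate u down to 0, integrate dv up.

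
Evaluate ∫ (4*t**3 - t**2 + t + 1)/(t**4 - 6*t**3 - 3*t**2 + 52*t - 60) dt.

Factor the denominator: (t - 5)*(t - 2)**2*(t + 3).
Partial-fraction decomposition: 119/(200*(t + 3)) - 737/(225*(t - 2)) - 31/(15*(t - 2)**2) + 481/(72*(t - 5)).
Integrate each term; A/(t−a) gives A·log|t−a|; A/(t−a)² gives −A/(t−a).

481*log(t - 5)/72 - 737*log(t - 2)/225 + 119*log(t + 3)/200 + 31/(15*t - 30) + C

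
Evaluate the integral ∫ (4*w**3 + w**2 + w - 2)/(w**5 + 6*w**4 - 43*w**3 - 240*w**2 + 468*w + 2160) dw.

6*log(w - 5)/11 - 137*log(w - 4)/350 - 13*log(w + 3)/63 + 259*log(w + 6)/4950 - 38/(15*w + 90) + C

Factor the denominator: (w - 5)*(w - 4)*(w + 3)*(w + 6)**2.
Partial-fraction decomposition: 259/(4950*(w + 6)) + 38/(15*(w + 6)**2) - 13/(63*(w + 3)) - 137/(350*(w - 4)) + 6/(11*(w - 5)).
Integrate each term; A/(w−a) gives A·log|w−a|; A/(w−a)² gives −A/(w−a).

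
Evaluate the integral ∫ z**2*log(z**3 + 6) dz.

z**3*log(z**3 + 6)/3 - z**3/3 + 2*log(z**3 + 6) + C

Let u = z**3 + 6, so du = (3*z**2) dz.
The integral becomes (1/3)·∫ log(u) du; integrate by parts with u′=log(u), dv′=du.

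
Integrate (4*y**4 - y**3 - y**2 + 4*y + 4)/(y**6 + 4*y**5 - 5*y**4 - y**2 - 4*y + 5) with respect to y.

-5*log(y - 1)/72 + log(y + 1)/8 - 323*log(y + 5)/468 + 33*log(y**2 + 1)/104 + 17*atan(y)/52 - 5/(12*y - 12) + C

Factor the denominator: (y - 1)**2*(y + 1)*(y + 5)*(y**2 + 1).
Partial-fraction decomposition: (33*y + 17)/(52*(y**2 + 1)) - 323/(468*(y + 5)) + 1/(8*(y + 1)) - 5/(72*(y - 1)) + 5/(12*(y - 1)**2).
Integrate each term; A/(y−a) gives A·log|y−a|; the (By+D)/(y²+p²) term gives a log and an atan.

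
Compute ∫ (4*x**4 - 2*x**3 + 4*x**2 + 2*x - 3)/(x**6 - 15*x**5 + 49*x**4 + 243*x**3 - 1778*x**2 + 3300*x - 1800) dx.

Factor the denominator: (x - 6)**2*(x - 5)*(x - 2)*(x - 1)*(x + 5).
Partial-fraction decomposition: -2837/(50820*(x + 5)) + 1/(120*(x - 1)) - 65/(336*(x - 2)) + 2357/(120*(x - 5)) - 187799/(9680*(x - 6)) + 981/(44*(x - 6)**2).
Integrate each term; A/(x−a) gives A·log|x−a|; A/(x−a)² gives −A/(x−a).

-187799*log(x - 6)/9680 + 2357*log(x - 5)/120 - 65*log(x - 2)/336 + log(x - 1)/120 - 2837*log(x + 5)/50820 - 981/(44*x - 264) + C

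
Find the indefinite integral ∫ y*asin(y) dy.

y**2*asin(y)/2 + y*sqrt(-y**2 + 1)/4 - asin(y)/4 + C

Use integration by parts with u = arcsin(y), dv = y dy.
Then du = 1/sqrt(-y**2 + 1) dy.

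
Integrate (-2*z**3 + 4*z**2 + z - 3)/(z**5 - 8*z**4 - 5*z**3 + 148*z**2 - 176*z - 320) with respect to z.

Factor the denominator: (z - 5)*(z - 4)**2*(z + 1)*(z + 4).
Partial-fraction decomposition: 185/(1728*(z + 4)) - 1/(225*(z + 1)) + 4221/(1600*(z - 4)) + 63/(40*(z - 4)**2) - 74/(27*(z - 5)).
Integrate each term; A/(z−a) gives A·log|z−a|; A/(z−a)² gives −A/(z−a).

-74*log(z - 5)/27 + 4221*log(z - 4)/1600 - log(z + 1)/225 + 185*log(z + 4)/1728 - 63/(40*z - 160) + C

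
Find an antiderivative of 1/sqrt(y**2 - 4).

Substitute y = 2·sec(θ), so dy = 2·sec(θ)*tan(θ) dθ and the radical becomes sqrt(y**2 - 4) = 2·tan(θ) by the Pythagorean identity.
Integrate the resulting trig expression in θ, then back-substitute sec(θ) = y/2, tan(θ) = sqrt(y**2 - 4)/2 (absorbing any constant into C).

log(y + sqrt(y**2 - 4)) + C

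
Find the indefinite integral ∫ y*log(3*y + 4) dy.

y**2*log(3*y + 4)/2 - y**2/4 + 2*y/3 - 8*log(3*y + 4)/9 + C

Use integration by parts with u = log(3*y + 4), dv = y dy.
Then du = 3/(3*y + 4) dy and v = y**2/2.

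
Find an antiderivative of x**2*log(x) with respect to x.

Use integration by parts with u = log(x), dv = x**2 dx.
Then du = 1/x dx and v = x**3/3.

x**3*log(x)/3 - x**3/9 + C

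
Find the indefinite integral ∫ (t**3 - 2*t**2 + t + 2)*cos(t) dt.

t**3*sin(t) - 2*t**2*sin(t) + 3*t**2*cos(t) - 5*t*sin(t) - 4*t*cos(t) + 6*sin(t) - 5*cos(t) + C

Use integration by parts with u = t**3 - 2*t**2 + t + 2, dv = cos(t) dt, so v = sin(t).
Apply parts 3 times (tabular method): alternate signs, differentiate u down to 0, integrate dv up.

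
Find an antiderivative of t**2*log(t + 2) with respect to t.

Use integration by parts with u = log(t + 2), dv = t**2 dt.
Then du = 1/(t + 2) dt and v = t**3/3.

t**3*log(t + 2)/3 - t**3/9 + t**2/3 - 4*t/3 + 8*log(t + 2)/3 + C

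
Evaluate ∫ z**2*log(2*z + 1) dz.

z**3*log(2*z + 1)/3 - z**3/9 + z**2/12 - z/12 + log(2*z + 1)/24 + C

Use integration by parts with u = log(2*z + 1), dv = z**2 dz.
Then du = 2/(2*z + 1) dz and v = z**3/3.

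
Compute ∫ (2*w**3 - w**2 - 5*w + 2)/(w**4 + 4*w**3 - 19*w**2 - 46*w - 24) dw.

47*log(w - 4)/125 - 3*log(w + 1)/25 + 218*log(w + 6)/125 + 4/(25*w + 25) + C

Factor the denominator: (w - 4)*(w + 1)**2*(w + 6).
Partial-fraction decomposition: 218/(125*(w + 6)) - 3/(25*(w + 1)) - 4/(25*(w + 1)**2) + 47/(125*(w - 4)).
Integrate each term; A/(w−a) gives A·log|w−a|; A/(w−a)² gives −A/(w−a).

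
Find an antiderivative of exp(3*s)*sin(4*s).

3*exp(3*s)*sin(4*s)/25 - 4*exp(3*s)*cos(4*s)/25 + C

Let I denote the integral. Integrate by parts with u = sin(4*s), dv = exp(3*s) ds, so v = exp(3*s)/3: I = exp(3*s)*sin(4*s)/3 − (4/3)·∫ exp(3*s)*cos(4*s) ds.
Apply parts again with u = cos(4*s), dv = exp(3*s) ds: ∫ exp(3*s)*cos(4*s) ds = exp(3*s)*cos(4*s)/3 + (4/3)·I. Substituting back brings back I: I = exp(3*s)*sin(4*s)/3 - 4*exp(3*s)*cos(4*s)/9 − (16/9)·I.
Solving for I: (1 + 16/9)·I equals the remaining terms, so I = (9/25)·(exp(3*s)*sin(4*s)/3 - 4*exp(3*s)*cos(4*s)/9).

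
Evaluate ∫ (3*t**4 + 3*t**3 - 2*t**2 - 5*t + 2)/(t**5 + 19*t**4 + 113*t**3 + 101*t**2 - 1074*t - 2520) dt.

293*log(t - 3)/5040 - 283*log(t + 4)/21 + 1477*log(t + 5)/16 - 1600*log(t + 6)/9 + 6113*log(t + 7)/60 + C

Factor the denominator: (t - 3)*(t + 4)*(t + 5)*(t + 6)*(t + 7).
Partial-fraction decomposition: 6113/(60*(t + 7)) - 1600/(9*(t + 6)) + 1477/(16*(t + 5)) - 283/(21*(t + 4)) + 293/(5040*(t - 3)).
Integrate each term: A/(t−a) contributes A·log|t−a|.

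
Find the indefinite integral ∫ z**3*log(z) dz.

Use integration by parts with u = log(z), dv = z**3 dz.
Then du = 1/z dz and v = z**4/4.

z**4*log(z)/4 - z**4/16 + C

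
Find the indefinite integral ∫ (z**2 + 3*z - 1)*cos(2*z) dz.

Use integration by parts with u = z**2 + 3*z - 1, dv = cos(2*z) dz, so v = sin(2*z)/2.
Apply parts 2 times (tabular method): alternate signs, differentiate u down to 0, integrate dv up.

z**2*sin(2*z)/2 + 3*z*sin(2*z)/2 + z*cos(2*z)/2 - 3*sin(2*z)/4 + 3*cos(2*z)/4 + C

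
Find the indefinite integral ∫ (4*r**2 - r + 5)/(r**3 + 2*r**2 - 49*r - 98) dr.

97*log(r - 7)/63 - 23*log(r + 2)/45 + 104*log(r + 7)/35 + C

Factor the denominator: (r - 7)*(r + 2)*(r + 7).
Partial-fraction decomposition: 104/(35*(r + 7)) - 23/(45*(r + 2)) + 97/(63*(r - 7)).
Integrate each term: A/(r−a) contributes A·log|r−a|.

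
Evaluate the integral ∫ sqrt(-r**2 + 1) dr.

r*sqrt(-r**2 + 1)/2 + asin(r)/2 + C

Substitute r = sin(θ), so dr = cos(θ) dθ and the radical becomes sqrt(-r**2 + 1) = cos(θ) by the Pythagorean identity.
Integrate the resulting trig expression in θ, then back-substitute θ = asin(r), sin(θ) = r, cos(θ) = sqrt(-r**2 + 1) (absorbing any constant into C).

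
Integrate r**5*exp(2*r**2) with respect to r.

(2*r**4 - 2*r**2 + 1)*exp(2*r**2)/8 + C

Let u = r², du = 2r dr; rewrite as (1/2)∫ u^2·exp(2u) du.
Now integrate by parts 2 times.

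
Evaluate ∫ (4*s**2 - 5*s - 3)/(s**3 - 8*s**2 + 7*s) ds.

-3*log(s)/7 + 79*log(s - 7)/21 + 2*log(s - 1)/3 + C

Factor the denominator: s*(s - 7)*(s - 1).
Partial-fraction decomposition: 2/(3*(s - 1)) + 79/(21*(s - 7)) - 3/(7*s).
Integrate each term: A/(s−a) contributes A·log|s−a|.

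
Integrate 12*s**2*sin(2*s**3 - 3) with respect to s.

Let u = 2*s**3 - 3, so du = (6*s**2) ds.
Rewriting, the integral becomes 2·∫ sin(u) du = 2·-cos(u).
Substituting back, u = 2*s**3 - 3.

-2*cos(2*s**3 - 3) + C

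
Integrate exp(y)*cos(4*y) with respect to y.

4*exp(y)*sin(4*y)/17 + exp(y)*cos(4*y)/17 + C

Let I denote the integral. Integrate by parts with u = cos(4*y), dv = exp(y) dy, so v = exp(y): I = exp(y)*cos(4*y) + 4·∫ exp(y)*sin(4*y) dy.
Apply parts again with u = sin(4*y), dv = exp(y) dy: ∫ exp(y)*sin(4*y) dy = exp(y)*sin(4*y) − 4·I. Substituting back brings back I: I = 4*exp(y)*sin(4*y) + exp(y)*cos(4*y) − 16·I.
Solving for I: (1 + 16)·I equals the remaining terms, so I = (1/17)·(4*exp(y)*sin(4*y) + exp(y)*cos(4*y)).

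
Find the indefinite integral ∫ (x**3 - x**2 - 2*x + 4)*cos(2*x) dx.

Use integration by parts with u = x**3 - x**2 - 2*x + 4, dv = cos(2*x) dx, so v = sin(2*x)/2.
Apply parts 3 times (tabular method): alternate signs, differentiate u down to 0, integrate dv up.

x**3*sin(2*x)/2 - x**2*sin(2*x)/2 + 3*x**2*cos(2*x)/4 - 7*x*sin(2*x)/4 - x*cos(2*x)/2 + 9*sin(2*x)/4 - 7*cos(2*x)/8 + C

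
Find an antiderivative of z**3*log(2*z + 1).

z**4*log(2*z + 1)/4 - z**4/16 + z**3/24 - z**2/32 + z/32 - log(2*z + 1)/64 + C

Use integration by parts with u = log(2*z + 1), dv = z**3 dz.
Then du = 2/(2*z + 1) dz and v = z**4/4.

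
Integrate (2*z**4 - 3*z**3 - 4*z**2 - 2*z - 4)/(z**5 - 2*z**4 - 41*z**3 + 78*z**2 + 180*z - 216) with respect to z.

223*log(z - 6)/180 - 7*log(z - 3)/54 - 11*log(z - 1)/210 - log(z + 2)/12 + 194*log(z + 6)/189 + C

Factor the denominator: (z - 6)*(z - 3)*(z - 1)*(z + 2)*(z + 6).
Partial-fraction decomposition: 194/(189*(z + 6)) - 1/(12*(z + 2)) - 11/(210*(z - 1)) - 7/(54*(z - 3)) + 223/(180*(z - 6)).
Integrate each term: A/(z−a) contributes A·log|z−a|.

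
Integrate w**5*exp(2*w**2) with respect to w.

Let u = w², du = 2w dw; rewrite as (1/2)∫ u^2·exp(2u) du.
Now integrate by parts 2 times.

(2*w**4 - 2*w**2 + 1)*exp(2*w**2)/8 + C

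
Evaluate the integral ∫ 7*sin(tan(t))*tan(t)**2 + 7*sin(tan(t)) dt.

-7*cos(tan(t)) + C

Let u = tan(t), so du = (tan(t)**2 + 1) dt.
Rewriting, the integral becomes 7·∫ sin(u) du = 7·-cos(u).
Substituting back, u = tan(t).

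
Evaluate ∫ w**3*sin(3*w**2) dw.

Let u = w², du = 2w dw; rewrite as (1/2)∫ u^1·sin(3u) du.
Now integrate by parts 1 time.

-w**2*cos(3*w**2)/6 + sin(3*w**2)/18 + C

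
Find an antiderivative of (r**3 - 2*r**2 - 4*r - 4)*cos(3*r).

Use integration by parts with u = r**3 - 2*r**2 - 4*r - 4, dv = cos(3*r) dr, so v = sin(3*r)/3.
Apply parts 3 times (tabular method): alternate signs, differentiate u down to 0, integrate dv up.

r**3*sin(3*r)/3 - 2*r**2*sin(3*r)/3 + r**2*cos(3*r)/3 - 14*r*sin(3*r)/9 - 4*r*cos(3*r)/9 - 32*sin(3*r)/27 - 14*cos(3*r)/27 + C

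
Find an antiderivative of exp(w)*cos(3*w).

3*exp(w)*sin(3*w)/10 + exp(w)*cos(3*w)/10 + C

Let I denote the integral. Integrate by parts with u = cos(3*w), dv = exp(w) dw, so v = exp(w): I = exp(w)*cos(3*w) + 3·∫ exp(w)*sin(3*w) dw.
Apply parts again with u = sin(3*w), dv = exp(w) dw: ∫ exp(w)*sin(3*w) dw = exp(w)*sin(3*w) − 3·I. Substituting back brings back I: I = 3*exp(w)*sin(3*w) + exp(w)*cos(3*w) − 9·I.
Solving for I: (1 + 9)·I equals the remaining terms, so I = (1/10)·(3*exp(w)*sin(3*w) + exp(w)*cos(3*w)).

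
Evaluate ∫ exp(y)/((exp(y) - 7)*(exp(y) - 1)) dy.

log(exp(y) - 7)/6 - log(exp(y) - 1)/6 + C

Let u = e^y, du = e^y dy.
The integral becomes ∫ du/((u-7)(u-1)); decompose into partial fractions.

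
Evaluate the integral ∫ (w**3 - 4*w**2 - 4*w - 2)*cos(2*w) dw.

Use integration by parts with u = w**3 - 4*w**2 - 4*w - 2, dv = cos(2*w) dw, so v = sin(2*w)/2.
Apply parts 3 times (tabular method): alternate signs, differentiate u down to 0, integrate dv up.

w**3*sin(2*w)/2 - 2*w**2*sin(2*w) + 3*w**2*cos(2*w)/4 - 11*w*sin(2*w)/4 - 2*w*cos(2*w) - 11*cos(2*w)/8 + C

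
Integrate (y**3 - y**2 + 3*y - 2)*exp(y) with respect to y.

(y**3 - 4*y**2 + 11*y - 13)*exp(y) + C

Use integration by parts with u = y**3 - y**2 + 3*y - 2, dv = exp(y) dy, so v = exp(y).
Apply parts 3 times (tabular method): alternate signs, differentiate u down to 0, integrate dv up.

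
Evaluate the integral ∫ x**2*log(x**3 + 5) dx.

x**3*log(x**3 + 5)/3 - x**3/3 + 5*log(x**3 + 5)/3 + C

Let u = x**3 + 5, so du = (3*x**2) dx.
The integral becomes (1/3)·∫ log(u) du; integrate by parts with u′=log(u), dv′=du.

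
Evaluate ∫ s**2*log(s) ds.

Use integration by parts with u = log(s), dv = s**2 ds.
Then du = 1/s ds and v = s**3/3.

s**3*log(s)/3 - s**3/9 + C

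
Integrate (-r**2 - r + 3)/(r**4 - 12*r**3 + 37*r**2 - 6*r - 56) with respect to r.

Factor the denominator: (r - 7)*(r - 4)*(r - 2)*(r + 1).
Partial-fraction decomposition: -1/(40*(r + 1)) - 1/(10*(r - 2)) + 17/(30*(r - 4)) - 53/(120*(r - 7)).
Integrate each term: A/(r−a) contributes A·log|r−a|.

-53*log(r - 7)/120 + 17*log(r - 4)/30 - log(r - 2)/10 - log(r + 1)/40 + C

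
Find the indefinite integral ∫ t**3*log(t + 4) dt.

t**4*log(t + 4)/4 - t**4/16 + t**3/3 - 2*t**2 + 16*t - 64*log(t + 4) + C

Use integration by parts with u = log(t + 4), dv = t**3 dt.
Then du = 1/(t + 4) dt and v = t**4/4.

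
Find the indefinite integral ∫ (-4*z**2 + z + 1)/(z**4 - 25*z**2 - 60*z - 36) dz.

-137*log(z - 6)/504 + 2*log(z + 1)/7 - 17*log(z + 2)/8 + 19*log(z + 3)/9 + C

Factor the denominator: (z - 6)*(z + 1)*(z + 2)*(z + 3).
Partial-fraction decomposition: 19/(9*(z + 3)) - 17/(8*(z + 2)) + 2/(7*(z + 1)) - 137/(504*(z - 6)).
Integrate each term: A/(z−a) contributes A·log|z−a|.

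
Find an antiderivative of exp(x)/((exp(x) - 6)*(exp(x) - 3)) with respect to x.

Let u = e^x, du = e^x dx.
The integral becomes ∫ du/((u-3)(u-6)); decompose into partial fractions.

log(exp(x) - 6)/3 - log(exp(x) - 3)/3 + C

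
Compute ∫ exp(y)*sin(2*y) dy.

Let I denote the integral. Integrate by parts with u = sin(2*y), dv = exp(y) dy, so v = exp(y): I = exp(y)*sin(2*y) − 2·∫ exp(y)*cos(2*y) dy.
Apply parts again with u = cos(2*y), dv = exp(y) dy: ∫ exp(y)*cos(2*y) dy = exp(y)*cos(2*y) + 2·I. Substituting back brings back I: I = exp(y)*sin(2*y) - 2*exp(y)*cos(2*y) − 4·I.
Solving for I: (1 + 4)·I equals the remaining terms, so I = (1/5)·(exp(y)*sin(2*y) - 2*exp(y)*cos(2*y)).

exp(y)*sin(2*y)/5 - 2*exp(y)*cos(2*y)/5 + C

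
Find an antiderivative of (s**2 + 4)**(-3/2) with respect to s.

s/(4*sqrt(s**2 + 4)) + C

Substitute s = 2·tan(θ), so ds = 2·sec(θ)^2 dθ and the radical becomes sqrt(s**2 + 4) = 2·sec(θ) by the Pythagorean identity.
Integrate the resulting trig expression in θ, then back-substitute tan(θ) = s/2, sec(θ) = sqrt(s**2 + 4)/2 (absorbing any constant into C).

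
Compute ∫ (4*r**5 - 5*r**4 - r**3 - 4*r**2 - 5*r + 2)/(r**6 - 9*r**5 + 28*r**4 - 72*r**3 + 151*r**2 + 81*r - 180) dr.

9127*log(r - 5)/816 - 178*log(r - 4)/25 - 3*log(r - 1)/80 + log(r + 1)/120 - 61*log(r**2 + 9)/3400 + 6121*atan(r/3)/5100 + C

Factor the denominator: (r - 5)*(r - 4)*(r - 1)*(r + 1)*(r**2 + 9).
Partial-fraction decomposition: -(61*r - 6121)/(1700*(r**2 + 9)) + 1/(120*(r + 1)) - 3/(80*(r - 1)) - 178/(25*(r - 4)) + 9127/(816*(r - 5)).
Integrate each term; A/(r−a) gives A·log|r−a|; the (Br+D)/(r²+p²) term gives a log and an atan.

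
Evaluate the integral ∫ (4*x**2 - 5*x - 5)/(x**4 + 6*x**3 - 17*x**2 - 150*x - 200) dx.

Factor the denominator: (x - 5)*(x + 2)*(x + 4)*(x + 5).
Partial-fraction decomposition: -4/(x + 5) + 79/(18*(x + 4)) - 1/(2*(x + 2)) + 1/(9*(x - 5)).
Integrate each term: A/(x−a) contributes A·log|x−a|.

log(x - 5)/9 - log(x + 2)/2 + 79*log(x + 4)/18 - 4*log(x + 5) + C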